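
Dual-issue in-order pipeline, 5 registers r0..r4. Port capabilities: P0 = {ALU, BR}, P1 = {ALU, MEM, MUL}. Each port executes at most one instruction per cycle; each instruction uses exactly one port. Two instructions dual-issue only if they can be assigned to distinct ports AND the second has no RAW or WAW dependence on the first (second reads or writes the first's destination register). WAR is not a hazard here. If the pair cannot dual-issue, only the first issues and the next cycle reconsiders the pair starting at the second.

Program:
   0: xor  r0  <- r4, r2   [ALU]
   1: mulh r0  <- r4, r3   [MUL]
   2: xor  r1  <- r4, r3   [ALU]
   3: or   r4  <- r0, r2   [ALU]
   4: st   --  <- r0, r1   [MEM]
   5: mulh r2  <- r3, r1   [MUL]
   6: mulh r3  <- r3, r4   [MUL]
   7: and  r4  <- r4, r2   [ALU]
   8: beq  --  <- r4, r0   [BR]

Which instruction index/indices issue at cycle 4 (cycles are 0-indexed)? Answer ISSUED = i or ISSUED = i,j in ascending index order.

  cy0 -> i0 (xor.ALU) WAW r0
  cy1 -> i1+i2 (mulh.MUL/xor.ALU) dual
  cy2 -> i3+i4 (or.ALU/st.MEM) dual
  cy3 -> i5 (mulh.MUL) no-port MUL/MUL
  cy4 -> i6+i7 (mulh.MUL/and.ALU) dual
  cy5 -> i8 (beq.BR) tail

ISSUED = 6,7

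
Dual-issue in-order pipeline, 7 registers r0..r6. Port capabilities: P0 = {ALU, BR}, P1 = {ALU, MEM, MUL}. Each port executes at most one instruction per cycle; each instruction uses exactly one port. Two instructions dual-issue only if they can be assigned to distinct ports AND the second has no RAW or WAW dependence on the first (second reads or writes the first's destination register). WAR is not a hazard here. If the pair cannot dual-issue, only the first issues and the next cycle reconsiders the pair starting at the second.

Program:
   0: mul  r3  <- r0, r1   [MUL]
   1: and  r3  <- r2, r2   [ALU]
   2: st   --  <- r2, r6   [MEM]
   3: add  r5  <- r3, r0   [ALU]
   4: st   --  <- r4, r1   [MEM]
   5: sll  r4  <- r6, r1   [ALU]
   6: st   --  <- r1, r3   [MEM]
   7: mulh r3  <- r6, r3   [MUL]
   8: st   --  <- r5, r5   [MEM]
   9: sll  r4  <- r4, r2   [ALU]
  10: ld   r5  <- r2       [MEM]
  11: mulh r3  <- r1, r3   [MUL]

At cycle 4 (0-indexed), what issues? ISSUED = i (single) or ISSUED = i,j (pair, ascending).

ISSUED = 7

#0 head=0: mul i0 WAW r3
#1 head=1: and st i1,i2 pair
#2 head=3: add st i3,i4 pair
#3 head=5: sll st i5,i6 pair
#4 head=7: mulh i7 no-port MUL/MEM
#5 head=8: st sll i8,i9 pair
#6 head=10: ld i10 no-port MEM/MUL
#7 head=11: mulh i11 tail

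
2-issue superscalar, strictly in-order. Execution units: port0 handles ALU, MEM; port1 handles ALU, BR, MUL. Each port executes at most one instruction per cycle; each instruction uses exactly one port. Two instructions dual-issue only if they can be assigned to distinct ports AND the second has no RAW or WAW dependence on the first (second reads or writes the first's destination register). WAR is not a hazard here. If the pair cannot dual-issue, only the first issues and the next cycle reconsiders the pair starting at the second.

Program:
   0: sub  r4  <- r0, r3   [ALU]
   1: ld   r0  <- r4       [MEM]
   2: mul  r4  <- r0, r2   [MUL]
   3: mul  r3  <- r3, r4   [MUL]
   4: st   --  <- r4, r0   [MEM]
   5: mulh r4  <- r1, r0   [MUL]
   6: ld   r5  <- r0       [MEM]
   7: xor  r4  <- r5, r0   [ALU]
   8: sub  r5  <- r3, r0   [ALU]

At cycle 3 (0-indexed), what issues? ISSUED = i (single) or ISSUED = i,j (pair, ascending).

#0 head=0: sub.ALU i0 RAW r4
#1 head=1: ld.MEM i1 RAW r0
#2 head=2: mul.MUL i2 no-port MUL/MUL
#3 head=3: mul.MUL;st.MEM i3&i4 dual
#4 head=5: mulh.MUL;ld.MEM i5&i6 dual
#5 head=7: xor.ALU;sub.ALU i7&i8 dual

ISSUED = 3,4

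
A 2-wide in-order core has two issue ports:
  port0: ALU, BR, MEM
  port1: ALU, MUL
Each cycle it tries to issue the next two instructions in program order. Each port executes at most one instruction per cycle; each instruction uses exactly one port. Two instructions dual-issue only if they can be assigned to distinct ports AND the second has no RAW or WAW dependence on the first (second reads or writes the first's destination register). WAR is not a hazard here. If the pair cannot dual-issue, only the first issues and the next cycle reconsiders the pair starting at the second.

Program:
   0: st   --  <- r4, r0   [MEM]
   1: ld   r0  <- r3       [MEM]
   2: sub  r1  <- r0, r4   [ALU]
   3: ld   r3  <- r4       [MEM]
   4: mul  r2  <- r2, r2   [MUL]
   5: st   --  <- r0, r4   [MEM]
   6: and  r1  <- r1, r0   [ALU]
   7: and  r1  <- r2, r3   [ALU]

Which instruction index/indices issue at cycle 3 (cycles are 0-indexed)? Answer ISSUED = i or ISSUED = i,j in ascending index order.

ISSUED = 4,5

[0] i0  st  -- no-port MEM/MEM
[1] i1  ld  -- RAW r0
[2] i2&i3  sub+ld  -- 2-wide
[3] i4&i5  mul+st  -- 2-wide
[4] i6  and  -- WAW r1
[5] i7  and  -- tail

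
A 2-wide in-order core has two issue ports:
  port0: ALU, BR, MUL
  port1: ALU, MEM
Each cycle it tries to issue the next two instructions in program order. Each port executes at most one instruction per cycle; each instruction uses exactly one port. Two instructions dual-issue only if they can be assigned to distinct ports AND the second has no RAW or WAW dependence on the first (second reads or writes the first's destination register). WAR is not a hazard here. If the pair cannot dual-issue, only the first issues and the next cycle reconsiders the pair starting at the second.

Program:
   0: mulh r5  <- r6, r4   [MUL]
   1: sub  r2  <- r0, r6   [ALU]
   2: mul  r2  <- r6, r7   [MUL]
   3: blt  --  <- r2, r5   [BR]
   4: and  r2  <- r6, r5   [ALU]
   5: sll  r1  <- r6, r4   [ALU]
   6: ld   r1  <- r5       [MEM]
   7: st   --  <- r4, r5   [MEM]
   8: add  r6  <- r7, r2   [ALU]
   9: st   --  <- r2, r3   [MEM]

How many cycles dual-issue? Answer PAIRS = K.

PAIRS = 3

#0 head=0: mulh sub i0&i1 dual
#1 head=2: mul i2 no-port MUL/BR
#2 head=3: blt and i3&i4 dual
#3 head=5: sll i5 WAW r1
#4 head=6: ld i6 no-port MEM/MEM
#5 head=7: st add i7&i8 dual
#6 head=9: st i9 tail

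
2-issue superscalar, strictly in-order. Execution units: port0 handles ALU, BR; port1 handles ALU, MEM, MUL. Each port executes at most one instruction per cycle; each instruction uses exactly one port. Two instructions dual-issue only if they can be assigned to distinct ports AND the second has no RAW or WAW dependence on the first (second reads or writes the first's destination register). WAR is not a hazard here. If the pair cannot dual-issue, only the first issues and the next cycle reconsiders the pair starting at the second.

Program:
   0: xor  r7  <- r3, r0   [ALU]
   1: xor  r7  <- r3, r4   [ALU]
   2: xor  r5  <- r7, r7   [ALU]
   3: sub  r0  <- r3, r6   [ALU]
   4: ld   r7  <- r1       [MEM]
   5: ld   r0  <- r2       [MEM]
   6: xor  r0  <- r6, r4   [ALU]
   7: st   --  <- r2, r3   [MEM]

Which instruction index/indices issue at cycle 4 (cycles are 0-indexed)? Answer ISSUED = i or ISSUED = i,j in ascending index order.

ISSUED = 5

0. xor.ALU @i0  | WAW r7
1. xor.ALU @i1  | RAW r7
2. xor.ALU+sub.ALU @i2/i3  | dual
3. ld.MEM @i4  | no-port MEM/MEM
4. ld.MEM @i5  | WAW r0
5. xor.ALU+st.MEM @i6/i7  | dual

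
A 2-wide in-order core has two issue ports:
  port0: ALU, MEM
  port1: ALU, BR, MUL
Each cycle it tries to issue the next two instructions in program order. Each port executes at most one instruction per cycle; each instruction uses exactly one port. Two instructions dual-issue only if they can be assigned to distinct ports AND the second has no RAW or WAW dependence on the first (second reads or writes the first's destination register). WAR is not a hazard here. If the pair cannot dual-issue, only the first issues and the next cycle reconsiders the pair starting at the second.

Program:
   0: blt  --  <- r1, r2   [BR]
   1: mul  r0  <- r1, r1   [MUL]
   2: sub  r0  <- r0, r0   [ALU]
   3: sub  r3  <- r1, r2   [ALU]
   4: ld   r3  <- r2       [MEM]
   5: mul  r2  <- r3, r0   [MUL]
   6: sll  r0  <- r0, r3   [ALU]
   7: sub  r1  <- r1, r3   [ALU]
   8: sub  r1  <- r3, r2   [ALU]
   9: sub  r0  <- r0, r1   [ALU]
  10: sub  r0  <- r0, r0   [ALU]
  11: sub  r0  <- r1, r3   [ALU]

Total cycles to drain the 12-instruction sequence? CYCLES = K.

CYCLES = 10

t=0 i0:blt ; no-port BR/MUL
t=1 i1:mul ; RAW+WAW r0
t=2 i2,i3:sub/sub ; pair
t=3 i4:ld ; RAW r3
t=4 i5,i6:mul/sll ; pair
t=5 i7:sub ; WAW r1
t=6 i8:sub ; RAW r1
t=7 i9:sub ; RAW+WAW r0
t=8 i10:sub ; WAW r0
t=9 i11:sub ; tail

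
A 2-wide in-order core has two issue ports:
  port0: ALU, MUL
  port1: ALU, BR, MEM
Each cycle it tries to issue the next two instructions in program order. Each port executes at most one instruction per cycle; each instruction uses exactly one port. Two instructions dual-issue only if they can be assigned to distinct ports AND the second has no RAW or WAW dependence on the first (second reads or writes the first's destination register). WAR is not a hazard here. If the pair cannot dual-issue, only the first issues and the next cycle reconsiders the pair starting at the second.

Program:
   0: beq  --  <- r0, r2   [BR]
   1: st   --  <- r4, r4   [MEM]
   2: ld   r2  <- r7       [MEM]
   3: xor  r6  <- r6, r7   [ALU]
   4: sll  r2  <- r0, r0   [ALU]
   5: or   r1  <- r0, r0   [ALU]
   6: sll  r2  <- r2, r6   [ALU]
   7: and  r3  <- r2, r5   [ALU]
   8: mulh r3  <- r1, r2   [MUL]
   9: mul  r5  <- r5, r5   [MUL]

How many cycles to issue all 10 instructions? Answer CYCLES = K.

CYCLES = 8

c0: i0 beq  no-port BR/MEM
c1: i1 st  no-port MEM/MEM
c2: i2/i3 ld+xor  2-wide
c3: i4/i5 sll+or  2-wide
c4: i6 sll  RAW r2
c5: i7 and  WAW r3
c6: i8 mulh  no-port MUL/MUL
c7: i9 mul  tail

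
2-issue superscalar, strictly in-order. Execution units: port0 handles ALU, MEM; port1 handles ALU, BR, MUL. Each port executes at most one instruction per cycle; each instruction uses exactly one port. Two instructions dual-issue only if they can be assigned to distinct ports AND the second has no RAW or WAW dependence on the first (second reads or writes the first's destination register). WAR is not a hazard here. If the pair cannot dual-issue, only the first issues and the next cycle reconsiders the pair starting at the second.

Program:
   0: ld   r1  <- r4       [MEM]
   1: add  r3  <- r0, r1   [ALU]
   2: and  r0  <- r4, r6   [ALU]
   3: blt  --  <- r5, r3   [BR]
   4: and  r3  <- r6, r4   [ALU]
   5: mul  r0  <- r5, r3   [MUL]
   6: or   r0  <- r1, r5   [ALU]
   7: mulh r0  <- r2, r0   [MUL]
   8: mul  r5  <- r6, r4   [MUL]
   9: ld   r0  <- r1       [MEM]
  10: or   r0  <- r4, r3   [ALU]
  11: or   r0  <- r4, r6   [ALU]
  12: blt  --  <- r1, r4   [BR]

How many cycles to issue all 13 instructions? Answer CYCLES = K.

  cy0 -> i0 (ld) RAW r1
  cy1 -> i1/i2 (add and) pair
  cy2 -> i3/i4 (blt and) pair
  cy3 -> i5 (mul) WAW r0
  cy4 -> i6 (or) RAW+WAW r0
  cy5 -> i7 (mulh) no-port MUL/MUL
  cy6 -> i8/i9 (mul ld) pair
  cy7 -> i10 (or) WAW r0
  cy8 -> i11/i12 (or blt) pair

CYCLES = 9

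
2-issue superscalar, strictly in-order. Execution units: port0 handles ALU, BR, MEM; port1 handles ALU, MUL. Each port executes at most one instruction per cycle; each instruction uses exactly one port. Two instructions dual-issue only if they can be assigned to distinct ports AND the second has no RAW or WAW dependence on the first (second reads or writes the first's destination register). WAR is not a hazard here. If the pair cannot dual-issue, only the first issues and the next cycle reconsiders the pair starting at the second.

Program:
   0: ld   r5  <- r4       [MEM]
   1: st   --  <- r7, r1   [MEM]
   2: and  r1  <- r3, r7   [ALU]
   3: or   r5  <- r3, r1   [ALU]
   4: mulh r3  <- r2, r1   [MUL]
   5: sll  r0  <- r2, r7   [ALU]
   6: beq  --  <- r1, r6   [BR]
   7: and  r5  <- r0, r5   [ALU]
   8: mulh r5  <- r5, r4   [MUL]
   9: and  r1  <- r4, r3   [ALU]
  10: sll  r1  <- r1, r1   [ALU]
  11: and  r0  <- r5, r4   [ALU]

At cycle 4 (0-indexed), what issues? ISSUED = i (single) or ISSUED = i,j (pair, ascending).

ISSUED = 7

[0] i0  ld  -- no-port MEM/MEM
[1] i1,i2  st;and  -- dual
[2] i3,i4  or;mulh  -- dual
[3] i5,i6  sll;beq  -- dual
[4] i7  and  -- RAW+WAW r5
[5] i8,i9  mulh;and  -- dual
[6] i10,i11  sll;and  -- dual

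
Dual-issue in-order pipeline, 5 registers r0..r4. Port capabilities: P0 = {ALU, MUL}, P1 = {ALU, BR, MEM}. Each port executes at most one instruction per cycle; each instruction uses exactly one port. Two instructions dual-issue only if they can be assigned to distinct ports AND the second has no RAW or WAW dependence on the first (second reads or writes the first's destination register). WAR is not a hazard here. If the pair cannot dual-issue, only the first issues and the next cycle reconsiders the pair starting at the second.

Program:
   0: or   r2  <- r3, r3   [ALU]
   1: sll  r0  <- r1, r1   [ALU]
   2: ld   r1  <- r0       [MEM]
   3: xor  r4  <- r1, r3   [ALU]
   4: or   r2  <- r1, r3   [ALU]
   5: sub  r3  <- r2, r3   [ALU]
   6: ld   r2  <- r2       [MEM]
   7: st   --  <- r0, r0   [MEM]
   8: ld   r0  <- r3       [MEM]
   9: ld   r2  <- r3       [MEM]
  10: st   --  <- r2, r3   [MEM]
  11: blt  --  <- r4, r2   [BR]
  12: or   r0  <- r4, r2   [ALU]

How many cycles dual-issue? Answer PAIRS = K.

PAIRS = 4

[0] i0,i1  or.ALU;sll.ALU  -- 2-wide
[1] i2  ld.MEM  -- RAW r1
[2] i3,i4  xor.ALU;or.ALU  -- 2-wide
[3] i5,i6  sub.ALU;ld.MEM  -- 2-wide
[4] i7  st.MEM  -- no-port MEM/MEM
[5] i8  ld.MEM  -- no-port MEM/MEM
[6] i9  ld.MEM  -- no-port MEM/MEM
[7] i10  st.MEM  -- no-port MEM/BR
[8] i11,i12  blt.BR;or.ALU  -- 2-wide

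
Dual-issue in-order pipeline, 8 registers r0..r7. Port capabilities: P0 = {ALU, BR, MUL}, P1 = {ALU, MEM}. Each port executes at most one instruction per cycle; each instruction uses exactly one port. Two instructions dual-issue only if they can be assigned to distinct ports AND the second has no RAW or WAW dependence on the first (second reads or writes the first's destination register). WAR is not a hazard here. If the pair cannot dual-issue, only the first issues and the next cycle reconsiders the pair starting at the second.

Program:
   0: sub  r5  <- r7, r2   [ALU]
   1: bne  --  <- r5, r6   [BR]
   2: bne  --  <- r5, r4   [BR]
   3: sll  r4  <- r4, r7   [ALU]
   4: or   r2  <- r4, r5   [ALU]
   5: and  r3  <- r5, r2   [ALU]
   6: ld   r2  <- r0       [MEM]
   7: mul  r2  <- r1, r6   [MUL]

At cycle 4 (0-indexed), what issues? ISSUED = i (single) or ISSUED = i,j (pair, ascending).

ISSUED = 5,6

[0] i0  sub.ALU  -- RAW r5
[1] i1  bne.BR  -- no-port BR/BR
[2] i2+i3  bne.BR/sll.ALU  -- 2-wide
[3] i4  or.ALU  -- RAW r2
[4] i5+i6  and.ALU/ld.MEM  -- 2-wide
[5] i7  mul.MUL  -- tail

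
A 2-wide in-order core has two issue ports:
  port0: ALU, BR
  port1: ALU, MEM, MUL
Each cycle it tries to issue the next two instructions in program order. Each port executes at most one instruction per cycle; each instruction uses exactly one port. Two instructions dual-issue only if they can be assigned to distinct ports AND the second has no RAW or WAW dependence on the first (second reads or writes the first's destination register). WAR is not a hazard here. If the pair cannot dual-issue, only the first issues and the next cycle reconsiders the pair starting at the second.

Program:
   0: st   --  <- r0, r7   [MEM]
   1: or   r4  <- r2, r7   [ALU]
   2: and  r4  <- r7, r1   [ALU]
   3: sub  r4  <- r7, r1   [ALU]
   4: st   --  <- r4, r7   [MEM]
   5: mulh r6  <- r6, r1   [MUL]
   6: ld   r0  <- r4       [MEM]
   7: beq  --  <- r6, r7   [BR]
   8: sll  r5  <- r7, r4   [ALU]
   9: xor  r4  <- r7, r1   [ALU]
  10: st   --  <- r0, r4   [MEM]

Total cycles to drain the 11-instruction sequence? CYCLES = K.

CYCLES = 8

  cy0 -> i0/i1 (st or) 2-wide
  cy1 -> i2 (and) WAW r4
  cy2 -> i3 (sub) RAW r4
  cy3 -> i4 (st) no-port MEM/MUL
  cy4 -> i5 (mulh) no-port MUL/MEM
  cy5 -> i6/i7 (ld beq) 2-wide
  cy6 -> i8/i9 (sll xor) 2-wide
  cy7 -> i10 (st) tail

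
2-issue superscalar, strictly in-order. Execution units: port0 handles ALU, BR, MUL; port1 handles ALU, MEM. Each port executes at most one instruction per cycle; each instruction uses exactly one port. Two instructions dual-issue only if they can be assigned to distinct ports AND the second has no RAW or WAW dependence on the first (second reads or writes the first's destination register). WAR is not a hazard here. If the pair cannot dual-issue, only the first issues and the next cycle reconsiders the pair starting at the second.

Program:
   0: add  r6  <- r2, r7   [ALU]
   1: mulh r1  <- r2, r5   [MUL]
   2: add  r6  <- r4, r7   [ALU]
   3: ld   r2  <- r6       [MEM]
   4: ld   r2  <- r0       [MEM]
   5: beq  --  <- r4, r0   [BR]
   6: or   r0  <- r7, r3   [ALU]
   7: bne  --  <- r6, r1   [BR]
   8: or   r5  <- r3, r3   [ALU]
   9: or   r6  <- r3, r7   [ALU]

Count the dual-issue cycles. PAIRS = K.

PAIRS = 4

c0: i0/i1 add+mulh  dual
c1: i2 add  RAW r6
c2: i3 ld  no-port MEM/MEM
c3: i4/i5 ld+beq  dual
c4: i6/i7 or+bne  dual
c5: i8/i9 or+or  dual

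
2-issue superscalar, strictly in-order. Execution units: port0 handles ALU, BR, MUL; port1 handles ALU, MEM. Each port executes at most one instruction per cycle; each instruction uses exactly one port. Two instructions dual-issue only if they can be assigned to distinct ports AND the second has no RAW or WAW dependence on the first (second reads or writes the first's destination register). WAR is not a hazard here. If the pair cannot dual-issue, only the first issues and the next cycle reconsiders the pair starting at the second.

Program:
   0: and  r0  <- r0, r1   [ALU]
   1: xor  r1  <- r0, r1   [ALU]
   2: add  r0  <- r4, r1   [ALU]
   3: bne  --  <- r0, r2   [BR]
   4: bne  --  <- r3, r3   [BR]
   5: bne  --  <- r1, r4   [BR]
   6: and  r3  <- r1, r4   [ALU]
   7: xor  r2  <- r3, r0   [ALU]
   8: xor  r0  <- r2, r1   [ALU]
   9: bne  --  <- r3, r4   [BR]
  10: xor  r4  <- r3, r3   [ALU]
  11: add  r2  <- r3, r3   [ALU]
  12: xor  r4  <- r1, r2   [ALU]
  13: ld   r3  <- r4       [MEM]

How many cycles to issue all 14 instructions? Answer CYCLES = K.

CYCLES = 11

c0: i0 and.ALU  RAW r0
c1: i1 xor.ALU  RAW r1
c2: i2 add.ALU  RAW r0
c3: i3 bne.BR  no-port BR/BR
c4: i4 bne.BR  no-port BR/BR
c5: i5,i6 bne.BR and.ALU  pair
c6: i7 xor.ALU  RAW r2
c7: i8,i9 xor.ALU bne.BR  pair
c8: i10,i11 xor.ALU add.ALU  pair
c9: i12 xor.ALU  RAW r4
c10: i13 ld.MEM  tail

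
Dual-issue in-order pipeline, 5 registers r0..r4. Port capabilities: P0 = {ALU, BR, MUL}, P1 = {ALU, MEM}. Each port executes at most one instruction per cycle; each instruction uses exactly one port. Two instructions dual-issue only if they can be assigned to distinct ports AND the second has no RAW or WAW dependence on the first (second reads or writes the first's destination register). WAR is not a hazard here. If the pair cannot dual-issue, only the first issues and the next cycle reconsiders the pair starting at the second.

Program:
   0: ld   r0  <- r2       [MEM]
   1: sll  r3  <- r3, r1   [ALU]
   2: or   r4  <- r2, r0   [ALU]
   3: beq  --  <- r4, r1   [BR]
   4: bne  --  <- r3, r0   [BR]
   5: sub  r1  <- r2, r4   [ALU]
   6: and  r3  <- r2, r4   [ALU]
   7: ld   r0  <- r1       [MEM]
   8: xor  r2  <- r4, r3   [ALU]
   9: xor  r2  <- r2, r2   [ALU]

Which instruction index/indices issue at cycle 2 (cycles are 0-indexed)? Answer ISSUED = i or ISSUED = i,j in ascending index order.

0. ld+sll @i0,i1  | 2-wide
1. or @i2  | RAW r4
2. beq @i3  | no-port BR/BR
3. bne+sub @i4,i5  | 2-wide
4. and+ld @i6,i7  | 2-wide
5. xor @i8  | RAW+WAW r2
6. xor @i9  | tail

ISSUED = 3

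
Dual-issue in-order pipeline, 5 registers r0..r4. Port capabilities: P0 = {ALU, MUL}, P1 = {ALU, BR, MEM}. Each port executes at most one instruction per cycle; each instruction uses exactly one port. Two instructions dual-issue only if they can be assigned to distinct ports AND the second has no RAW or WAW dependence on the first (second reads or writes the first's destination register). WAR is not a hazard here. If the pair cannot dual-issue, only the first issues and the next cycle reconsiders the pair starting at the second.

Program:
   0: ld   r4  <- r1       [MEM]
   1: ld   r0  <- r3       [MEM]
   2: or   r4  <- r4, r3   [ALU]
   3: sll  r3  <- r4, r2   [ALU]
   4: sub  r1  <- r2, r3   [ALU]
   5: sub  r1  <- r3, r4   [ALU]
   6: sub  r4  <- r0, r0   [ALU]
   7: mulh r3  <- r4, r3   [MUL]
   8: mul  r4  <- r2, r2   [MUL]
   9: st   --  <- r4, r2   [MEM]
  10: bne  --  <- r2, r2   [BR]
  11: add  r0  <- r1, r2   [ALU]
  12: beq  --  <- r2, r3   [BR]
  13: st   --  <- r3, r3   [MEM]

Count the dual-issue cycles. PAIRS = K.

PAIRS = 3

  cy0 -> i0 (ld) no-port MEM/MEM
  cy1 -> i1+i2 (ld or) 2-wide
  cy2 -> i3 (sll) RAW r3
  cy3 -> i4 (sub) WAW r1
  cy4 -> i5+i6 (sub sub) 2-wide
  cy5 -> i7 (mulh) no-port MUL/MUL
  cy6 -> i8 (mul) RAW r4
  cy7 -> i9 (st) no-port MEM/BR
  cy8 -> i10+i11 (bne add) 2-wide
  cy9 -> i12 (beq) no-port BR/MEM
  cy10 -> i13 (st) tail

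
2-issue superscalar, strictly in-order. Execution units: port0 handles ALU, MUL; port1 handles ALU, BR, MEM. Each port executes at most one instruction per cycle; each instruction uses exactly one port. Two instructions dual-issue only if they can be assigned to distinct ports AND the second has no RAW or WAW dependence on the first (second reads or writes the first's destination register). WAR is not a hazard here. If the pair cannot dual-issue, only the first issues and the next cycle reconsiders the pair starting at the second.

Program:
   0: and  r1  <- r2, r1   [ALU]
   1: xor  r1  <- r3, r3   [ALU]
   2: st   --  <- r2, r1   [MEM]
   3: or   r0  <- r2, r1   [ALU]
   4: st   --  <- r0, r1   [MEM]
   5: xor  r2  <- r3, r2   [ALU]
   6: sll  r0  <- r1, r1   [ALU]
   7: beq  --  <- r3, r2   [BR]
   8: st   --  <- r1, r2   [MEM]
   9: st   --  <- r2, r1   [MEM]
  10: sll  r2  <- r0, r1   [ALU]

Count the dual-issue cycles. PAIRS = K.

t=0 i0:and ; WAW r1
t=1 i1:xor ; RAW r1
t=2 i2/i3:st+or ; dual
t=3 i4/i5:st+xor ; dual
t=4 i6/i7:sll+beq ; dual
t=5 i8:st ; no-port MEM/MEM
t=6 i9/i10:st+sll ; dual

PAIRS = 4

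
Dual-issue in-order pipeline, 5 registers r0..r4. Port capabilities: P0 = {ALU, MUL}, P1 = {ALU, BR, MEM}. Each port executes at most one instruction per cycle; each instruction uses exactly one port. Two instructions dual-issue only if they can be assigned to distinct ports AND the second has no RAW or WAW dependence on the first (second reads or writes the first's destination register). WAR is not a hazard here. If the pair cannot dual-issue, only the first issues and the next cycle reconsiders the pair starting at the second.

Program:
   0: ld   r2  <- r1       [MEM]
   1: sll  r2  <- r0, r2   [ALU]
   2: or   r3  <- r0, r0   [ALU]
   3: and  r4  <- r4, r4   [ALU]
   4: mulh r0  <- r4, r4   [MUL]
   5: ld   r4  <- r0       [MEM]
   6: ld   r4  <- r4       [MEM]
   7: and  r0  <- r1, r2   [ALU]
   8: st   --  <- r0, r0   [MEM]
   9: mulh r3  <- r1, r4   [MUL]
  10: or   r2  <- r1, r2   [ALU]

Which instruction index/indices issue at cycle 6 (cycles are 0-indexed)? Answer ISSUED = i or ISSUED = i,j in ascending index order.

  cy0 -> i0 (ld) RAW+WAW r2
  cy1 -> i1,i2 (sll or) dual
  cy2 -> i3 (and) RAW r4
  cy3 -> i4 (mulh) RAW r0
  cy4 -> i5 (ld) no-port MEM/MEM
  cy5 -> i6,i7 (ld and) dual
  cy6 -> i8,i9 (st mulh) dual
  cy7 -> i10 (or) tail

ISSUED = 8,9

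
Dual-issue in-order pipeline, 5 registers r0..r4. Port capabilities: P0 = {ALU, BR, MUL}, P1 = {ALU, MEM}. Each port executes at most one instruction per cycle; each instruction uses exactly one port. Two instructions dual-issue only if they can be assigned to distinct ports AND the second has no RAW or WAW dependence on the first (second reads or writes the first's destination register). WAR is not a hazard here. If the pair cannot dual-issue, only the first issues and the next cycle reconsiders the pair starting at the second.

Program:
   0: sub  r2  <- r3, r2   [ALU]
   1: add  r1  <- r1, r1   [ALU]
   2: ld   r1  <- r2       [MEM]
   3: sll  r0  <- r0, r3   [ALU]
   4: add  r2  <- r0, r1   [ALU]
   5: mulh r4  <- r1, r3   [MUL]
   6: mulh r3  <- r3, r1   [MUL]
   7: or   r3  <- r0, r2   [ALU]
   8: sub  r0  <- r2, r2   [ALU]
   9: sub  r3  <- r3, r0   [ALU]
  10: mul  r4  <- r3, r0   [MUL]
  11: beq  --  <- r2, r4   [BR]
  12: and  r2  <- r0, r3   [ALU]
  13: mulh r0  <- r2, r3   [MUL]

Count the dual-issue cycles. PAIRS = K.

PAIRS = 5

0. sub+add @i0/i1  | 2-wide
1. ld+sll @i2/i3  | 2-wide
2. add+mulh @i4/i5  | 2-wide
3. mulh @i6  | WAW r3
4. or+sub @i7/i8  | 2-wide
5. sub @i9  | RAW r3
6. mul @i10  | no-port MUL/BR
7. beq+and @i11/i12  | 2-wide
8. mulh @i13  | tail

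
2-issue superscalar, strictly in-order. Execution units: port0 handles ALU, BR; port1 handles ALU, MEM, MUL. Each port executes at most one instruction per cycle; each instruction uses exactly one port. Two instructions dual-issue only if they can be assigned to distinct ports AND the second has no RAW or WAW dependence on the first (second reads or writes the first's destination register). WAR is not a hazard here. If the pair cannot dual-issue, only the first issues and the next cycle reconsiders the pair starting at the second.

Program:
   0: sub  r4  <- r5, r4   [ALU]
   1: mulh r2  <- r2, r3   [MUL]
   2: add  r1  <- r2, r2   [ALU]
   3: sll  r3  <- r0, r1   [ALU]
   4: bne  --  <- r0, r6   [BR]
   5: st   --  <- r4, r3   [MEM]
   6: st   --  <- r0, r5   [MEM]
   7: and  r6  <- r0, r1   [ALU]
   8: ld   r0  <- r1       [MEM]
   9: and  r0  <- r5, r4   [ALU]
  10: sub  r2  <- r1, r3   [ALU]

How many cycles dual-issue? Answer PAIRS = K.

PAIRS = 4

[0] i0&i1  sub.ALU+mulh.MUL  -- 2-wide
[1] i2  add.ALU  -- RAW r1
[2] i3&i4  sll.ALU+bne.BR  -- 2-wide
[3] i5  st.MEM  -- no-port MEM/MEM
[4] i6&i7  st.MEM+and.ALU  -- 2-wide
[5] i8  ld.MEM  -- WAW r0
[6] i9&i10  and.ALU+sub.ALU  -- 2-wide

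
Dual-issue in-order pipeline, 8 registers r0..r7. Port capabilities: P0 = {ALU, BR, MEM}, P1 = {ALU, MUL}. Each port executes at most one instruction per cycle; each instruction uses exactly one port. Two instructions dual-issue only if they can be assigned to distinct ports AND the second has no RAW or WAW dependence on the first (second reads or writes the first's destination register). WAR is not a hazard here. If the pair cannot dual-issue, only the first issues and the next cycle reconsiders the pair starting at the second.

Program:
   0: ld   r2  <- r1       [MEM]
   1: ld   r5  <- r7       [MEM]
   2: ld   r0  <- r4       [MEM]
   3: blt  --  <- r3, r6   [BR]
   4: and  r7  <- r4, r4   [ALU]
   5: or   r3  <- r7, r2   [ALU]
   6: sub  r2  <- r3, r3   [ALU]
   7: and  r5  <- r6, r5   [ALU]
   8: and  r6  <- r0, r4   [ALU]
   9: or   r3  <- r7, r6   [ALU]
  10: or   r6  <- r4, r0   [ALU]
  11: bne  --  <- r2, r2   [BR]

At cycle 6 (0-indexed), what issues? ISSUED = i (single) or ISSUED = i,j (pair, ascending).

ISSUED = 8

0. ld @i0  | no-port MEM/MEM
1. ld @i1  | no-port MEM/MEM
2. ld @i2  | no-port MEM/BR
3. blt and @i3+i4  | dual
4. or @i5  | RAW r3
5. sub and @i6+i7  | dual
6. and @i8  | RAW r6
7. or or @i9+i10  | dual
8. bne @i11  | tail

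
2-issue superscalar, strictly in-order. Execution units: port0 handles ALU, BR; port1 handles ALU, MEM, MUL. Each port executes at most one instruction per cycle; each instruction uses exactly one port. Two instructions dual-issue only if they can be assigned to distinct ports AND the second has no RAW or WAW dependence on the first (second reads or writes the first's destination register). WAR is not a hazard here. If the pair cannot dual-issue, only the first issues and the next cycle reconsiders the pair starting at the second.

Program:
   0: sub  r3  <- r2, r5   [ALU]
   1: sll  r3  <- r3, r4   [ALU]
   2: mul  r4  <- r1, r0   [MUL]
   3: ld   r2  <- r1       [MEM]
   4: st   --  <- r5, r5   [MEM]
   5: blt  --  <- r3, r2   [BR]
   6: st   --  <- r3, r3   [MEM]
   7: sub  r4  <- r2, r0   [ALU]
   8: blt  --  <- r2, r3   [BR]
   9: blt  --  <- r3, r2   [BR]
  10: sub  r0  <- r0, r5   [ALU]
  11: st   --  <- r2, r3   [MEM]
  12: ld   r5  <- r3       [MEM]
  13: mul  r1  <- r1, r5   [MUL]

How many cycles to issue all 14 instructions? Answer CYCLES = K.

c0: i0 sub.ALU  RAW+WAW r3
c1: i1,i2 sll.ALU+mul.MUL  dual
c2: i3 ld.MEM  no-port MEM/MEM
c3: i4,i5 st.MEM+blt.BR  dual
c4: i6,i7 st.MEM+sub.ALU  dual
c5: i8 blt.BR  no-port BR/BR
c6: i9,i10 blt.BR+sub.ALU  dual
c7: i11 st.MEM  no-port MEM/MEM
c8: i12 ld.MEM  no-port MEM/MUL
c9: i13 mul.MUL  tail

CYCLES = 10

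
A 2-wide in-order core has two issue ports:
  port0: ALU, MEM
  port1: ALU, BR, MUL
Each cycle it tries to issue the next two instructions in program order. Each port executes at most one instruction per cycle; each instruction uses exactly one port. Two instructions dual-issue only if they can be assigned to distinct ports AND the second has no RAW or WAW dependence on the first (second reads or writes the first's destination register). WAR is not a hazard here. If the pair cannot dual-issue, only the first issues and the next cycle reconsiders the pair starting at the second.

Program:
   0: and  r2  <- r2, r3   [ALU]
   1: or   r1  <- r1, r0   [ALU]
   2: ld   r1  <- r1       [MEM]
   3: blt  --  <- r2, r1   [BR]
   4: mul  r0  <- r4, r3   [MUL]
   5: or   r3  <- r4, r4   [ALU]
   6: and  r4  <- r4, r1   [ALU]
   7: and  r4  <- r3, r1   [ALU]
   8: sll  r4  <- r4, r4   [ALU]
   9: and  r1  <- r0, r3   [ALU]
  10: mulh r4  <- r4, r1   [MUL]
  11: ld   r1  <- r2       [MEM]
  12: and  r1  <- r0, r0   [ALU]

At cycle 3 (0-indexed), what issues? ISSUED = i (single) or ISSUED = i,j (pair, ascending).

t=0 i0+i1:and/or ; dual
t=1 i2:ld ; RAW r1
t=2 i3:blt ; no-port BR/MUL
t=3 i4+i5:mul/or ; dual
t=4 i6:and ; WAW r4
t=5 i7:and ; RAW+WAW r4
t=6 i8+i9:sll/and ; dual
t=7 i10+i11:mulh/ld ; dual
t=8 i12:and ; tail

ISSUED = 4,5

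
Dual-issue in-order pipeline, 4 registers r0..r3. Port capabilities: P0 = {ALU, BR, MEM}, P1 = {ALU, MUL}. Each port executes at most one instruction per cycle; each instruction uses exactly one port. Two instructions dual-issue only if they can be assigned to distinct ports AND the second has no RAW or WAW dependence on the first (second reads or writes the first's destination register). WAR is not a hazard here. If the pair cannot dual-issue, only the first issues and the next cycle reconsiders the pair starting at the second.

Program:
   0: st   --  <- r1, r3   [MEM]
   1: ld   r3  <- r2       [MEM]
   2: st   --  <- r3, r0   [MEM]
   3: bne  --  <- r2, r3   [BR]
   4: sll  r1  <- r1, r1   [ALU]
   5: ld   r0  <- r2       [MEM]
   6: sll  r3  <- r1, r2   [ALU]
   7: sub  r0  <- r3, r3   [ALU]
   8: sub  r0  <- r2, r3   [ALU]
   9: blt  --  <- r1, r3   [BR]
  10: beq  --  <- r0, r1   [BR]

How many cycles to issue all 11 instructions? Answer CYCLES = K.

0. st.MEM @i0  | no-port MEM/MEM
1. ld.MEM @i1  | no-port MEM/MEM
2. st.MEM @i2  | no-port MEM/BR
3. bne.BR+sll.ALU @i3,i4  | dual
4. ld.MEM+sll.ALU @i5,i6  | dual
5. sub.ALU @i7  | WAW r0
6. sub.ALU+blt.BR @i8,i9  | dual
7. beq.BR @i10  | tail

CYCLES = 8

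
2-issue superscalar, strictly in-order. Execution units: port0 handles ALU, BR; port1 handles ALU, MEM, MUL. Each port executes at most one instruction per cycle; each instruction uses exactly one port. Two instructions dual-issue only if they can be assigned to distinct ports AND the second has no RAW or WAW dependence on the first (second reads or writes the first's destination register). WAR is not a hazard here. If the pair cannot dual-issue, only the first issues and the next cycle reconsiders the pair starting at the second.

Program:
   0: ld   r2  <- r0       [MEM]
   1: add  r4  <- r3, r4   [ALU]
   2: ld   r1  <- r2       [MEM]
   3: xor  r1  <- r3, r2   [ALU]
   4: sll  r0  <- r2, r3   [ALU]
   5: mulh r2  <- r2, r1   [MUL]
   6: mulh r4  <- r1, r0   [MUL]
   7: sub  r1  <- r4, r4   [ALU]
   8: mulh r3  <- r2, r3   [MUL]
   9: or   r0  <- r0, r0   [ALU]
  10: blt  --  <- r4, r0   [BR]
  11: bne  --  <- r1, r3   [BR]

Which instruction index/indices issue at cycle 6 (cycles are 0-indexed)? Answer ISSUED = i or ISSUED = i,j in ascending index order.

ISSUED = 9

[0] i0,i1  ld.MEM/add.ALU  -- dual
[1] i2  ld.MEM  -- WAW r1
[2] i3,i4  xor.ALU/sll.ALU  -- dual
[3] i5  mulh.MUL  -- no-port MUL/MUL
[4] i6  mulh.MUL  -- RAW r4
[5] i7,i8  sub.ALU/mulh.MUL  -- dual
[6] i9  or.ALU  -- RAW r0
[7] i10  blt.BR  -- no-port BR/BR
[8] i11  bne.BR  -- tail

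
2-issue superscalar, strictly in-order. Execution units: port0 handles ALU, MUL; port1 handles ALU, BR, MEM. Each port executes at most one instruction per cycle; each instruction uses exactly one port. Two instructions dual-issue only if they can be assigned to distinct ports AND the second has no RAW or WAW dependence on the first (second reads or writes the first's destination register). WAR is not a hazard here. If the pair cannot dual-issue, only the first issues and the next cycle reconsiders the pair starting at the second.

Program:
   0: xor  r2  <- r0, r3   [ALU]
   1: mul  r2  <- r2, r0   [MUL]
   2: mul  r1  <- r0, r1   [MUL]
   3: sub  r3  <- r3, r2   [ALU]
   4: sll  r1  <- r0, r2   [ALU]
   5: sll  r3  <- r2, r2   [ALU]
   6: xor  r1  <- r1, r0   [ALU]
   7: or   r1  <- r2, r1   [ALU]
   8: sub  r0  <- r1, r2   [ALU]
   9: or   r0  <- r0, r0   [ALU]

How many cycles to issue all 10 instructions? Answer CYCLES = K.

CYCLES = 8

0. xor.ALU @i0  | RAW+WAW r2
1. mul.MUL @i1  | no-port MUL/MUL
2. mul.MUL/sub.ALU @i2&i3  | 2-wide
3. sll.ALU/sll.ALU @i4&i5  | 2-wide
4. xor.ALU @i6  | RAW+WAW r1
5. or.ALU @i7  | RAW r1
6. sub.ALU @i8  | RAW+WAW r0
7. or.ALU @i9  | tail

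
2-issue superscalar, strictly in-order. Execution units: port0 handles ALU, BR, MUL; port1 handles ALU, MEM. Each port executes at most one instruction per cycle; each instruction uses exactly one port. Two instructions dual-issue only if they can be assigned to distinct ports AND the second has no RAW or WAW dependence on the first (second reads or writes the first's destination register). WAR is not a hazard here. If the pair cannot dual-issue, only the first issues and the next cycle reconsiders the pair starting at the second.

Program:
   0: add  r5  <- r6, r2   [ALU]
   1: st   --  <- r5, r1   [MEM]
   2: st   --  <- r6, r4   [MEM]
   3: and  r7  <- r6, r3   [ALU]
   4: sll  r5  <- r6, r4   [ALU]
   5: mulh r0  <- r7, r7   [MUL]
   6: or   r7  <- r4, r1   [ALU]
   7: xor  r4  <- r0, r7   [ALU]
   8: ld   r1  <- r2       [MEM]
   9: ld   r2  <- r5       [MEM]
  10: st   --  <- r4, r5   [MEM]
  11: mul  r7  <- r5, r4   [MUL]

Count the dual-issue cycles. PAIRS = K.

PAIRS = 4

#0 head=0: add i0 RAW r5
#1 head=1: st i1 no-port MEM/MEM
#2 head=2: st;and i2&i3 pair
#3 head=4: sll;mulh i4&i5 pair
#4 head=6: or i6 RAW r7
#5 head=7: xor;ld i7&i8 pair
#6 head=9: ld i9 no-port MEM/MEM
#7 head=10: st;mul i10&i11 pair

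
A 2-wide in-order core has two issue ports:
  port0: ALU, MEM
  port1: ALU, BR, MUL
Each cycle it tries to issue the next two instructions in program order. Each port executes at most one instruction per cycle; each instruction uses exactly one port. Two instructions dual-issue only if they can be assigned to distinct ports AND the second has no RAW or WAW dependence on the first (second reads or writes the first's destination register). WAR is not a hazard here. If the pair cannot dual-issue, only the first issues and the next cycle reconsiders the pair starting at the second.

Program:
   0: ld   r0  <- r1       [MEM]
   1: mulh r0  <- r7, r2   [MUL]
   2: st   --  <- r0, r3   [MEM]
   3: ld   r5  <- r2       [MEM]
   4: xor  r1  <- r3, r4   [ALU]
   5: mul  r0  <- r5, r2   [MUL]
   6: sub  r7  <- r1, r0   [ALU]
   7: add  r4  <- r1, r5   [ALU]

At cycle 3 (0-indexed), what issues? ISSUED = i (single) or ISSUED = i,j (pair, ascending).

ISSUED = 3,4

c0: i0 ld.MEM  WAW r0
c1: i1 mulh.MUL  RAW r0
c2: i2 st.MEM  no-port MEM/MEM
c3: i3+i4 ld.MEM+xor.ALU  pair
c4: i5 mul.MUL  RAW r0
c5: i6+i7 sub.ALU+add.ALU  pair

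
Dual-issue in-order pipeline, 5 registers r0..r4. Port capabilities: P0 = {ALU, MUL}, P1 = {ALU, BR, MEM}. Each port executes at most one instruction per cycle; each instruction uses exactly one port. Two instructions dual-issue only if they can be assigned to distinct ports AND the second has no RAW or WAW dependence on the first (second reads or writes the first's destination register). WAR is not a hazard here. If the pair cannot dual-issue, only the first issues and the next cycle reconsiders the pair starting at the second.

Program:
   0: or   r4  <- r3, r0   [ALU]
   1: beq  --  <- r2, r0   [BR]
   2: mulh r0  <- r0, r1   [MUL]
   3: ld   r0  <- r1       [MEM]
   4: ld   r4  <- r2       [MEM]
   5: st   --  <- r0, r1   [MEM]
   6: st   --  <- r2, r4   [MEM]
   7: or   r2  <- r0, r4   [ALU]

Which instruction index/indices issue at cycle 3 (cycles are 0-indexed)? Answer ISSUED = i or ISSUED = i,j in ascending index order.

ISSUED = 4

0. or/beq @i0,i1  | 2-wide
1. mulh @i2  | WAW r0
2. ld @i3  | no-port MEM/MEM
3. ld @i4  | no-port MEM/MEM
4. st @i5  | no-port MEM/MEM
5. st/or @i6,i7  | 2-wide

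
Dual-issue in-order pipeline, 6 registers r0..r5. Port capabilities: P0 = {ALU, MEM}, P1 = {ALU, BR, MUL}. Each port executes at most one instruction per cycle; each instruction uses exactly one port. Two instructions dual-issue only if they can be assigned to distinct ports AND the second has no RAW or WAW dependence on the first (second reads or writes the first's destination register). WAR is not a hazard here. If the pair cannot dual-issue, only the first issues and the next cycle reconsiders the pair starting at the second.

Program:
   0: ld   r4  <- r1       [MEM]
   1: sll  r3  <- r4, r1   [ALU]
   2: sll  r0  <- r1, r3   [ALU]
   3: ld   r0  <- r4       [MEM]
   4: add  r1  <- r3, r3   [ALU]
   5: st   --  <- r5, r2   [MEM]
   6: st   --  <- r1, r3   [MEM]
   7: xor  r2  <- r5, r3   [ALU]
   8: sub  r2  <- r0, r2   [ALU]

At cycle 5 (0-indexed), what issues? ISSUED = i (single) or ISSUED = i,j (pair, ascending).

c0: i0 ld  RAW r4
c1: i1 sll  RAW r3
c2: i2 sll  WAW r0
c3: i3/i4 ld add  pair
c4: i5 st  no-port MEM/MEM
c5: i6/i7 st xor  pair
c6: i8 sub  tail

ISSUED = 6,7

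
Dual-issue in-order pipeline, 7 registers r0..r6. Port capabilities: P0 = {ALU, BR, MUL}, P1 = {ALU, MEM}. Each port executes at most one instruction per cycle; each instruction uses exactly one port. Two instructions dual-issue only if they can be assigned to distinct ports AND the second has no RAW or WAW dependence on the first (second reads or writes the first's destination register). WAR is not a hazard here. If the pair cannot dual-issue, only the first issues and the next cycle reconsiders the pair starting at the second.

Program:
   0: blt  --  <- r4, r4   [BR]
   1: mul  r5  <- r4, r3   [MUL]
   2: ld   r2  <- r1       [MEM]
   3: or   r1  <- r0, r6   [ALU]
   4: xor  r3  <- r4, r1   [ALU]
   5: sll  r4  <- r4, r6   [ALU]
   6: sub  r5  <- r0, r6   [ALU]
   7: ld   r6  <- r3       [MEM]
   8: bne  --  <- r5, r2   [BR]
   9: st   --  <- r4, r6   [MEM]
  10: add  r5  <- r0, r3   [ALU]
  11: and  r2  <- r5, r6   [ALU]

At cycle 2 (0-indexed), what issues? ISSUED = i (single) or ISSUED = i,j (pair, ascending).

ISSUED = 3

  cy0 -> i0 (blt.BR) no-port BR/MUL
  cy1 -> i1/i2 (mul.MUL+ld.MEM) 2-wide
  cy2 -> i3 (or.ALU) RAW r1
  cy3 -> i4/i5 (xor.ALU+sll.ALU) 2-wide
  cy4 -> i6/i7 (sub.ALU+ld.MEM) 2-wide
  cy5 -> i8/i9 (bne.BR+st.MEM) 2-wide
  cy6 -> i10 (add.ALU) RAW r5
  cy7 -> i11 (and.ALU) tail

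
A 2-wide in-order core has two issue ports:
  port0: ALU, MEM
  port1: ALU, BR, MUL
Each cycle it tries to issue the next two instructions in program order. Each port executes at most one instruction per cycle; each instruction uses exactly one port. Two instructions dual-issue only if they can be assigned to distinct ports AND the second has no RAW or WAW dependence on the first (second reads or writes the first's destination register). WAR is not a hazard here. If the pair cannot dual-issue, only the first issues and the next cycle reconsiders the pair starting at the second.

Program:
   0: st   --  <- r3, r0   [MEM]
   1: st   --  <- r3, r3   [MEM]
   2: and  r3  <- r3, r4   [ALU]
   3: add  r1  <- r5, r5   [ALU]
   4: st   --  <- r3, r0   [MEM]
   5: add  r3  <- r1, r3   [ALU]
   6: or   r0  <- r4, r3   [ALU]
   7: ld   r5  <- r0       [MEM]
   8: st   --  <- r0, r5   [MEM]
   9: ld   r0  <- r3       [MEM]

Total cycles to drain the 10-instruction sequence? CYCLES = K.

CYCLES = 8

t=0 i0:st.MEM ; no-port MEM/MEM
t=1 i1/i2:st.MEM+and.ALU ; dual
t=2 i3/i4:add.ALU+st.MEM ; dual
t=3 i5:add.ALU ; RAW r3
t=4 i6:or.ALU ; RAW r0
t=5 i7:ld.MEM ; no-port MEM/MEM
t=6 i8:st.MEM ; no-port MEM/MEM
t=7 i9:ld.MEM ; tail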